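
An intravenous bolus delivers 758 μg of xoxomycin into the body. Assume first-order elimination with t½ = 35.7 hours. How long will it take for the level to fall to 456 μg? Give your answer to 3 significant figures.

Fraction remaining = 456/758 ≈ 0.60158.
n = log₂(758/456) = ln(1.6623)/ln 2 ≈ 0.73316 half-lives.
t = n × t½ = 0.73316 × 35.7 ≈ 26.174 hours.

26.2 hours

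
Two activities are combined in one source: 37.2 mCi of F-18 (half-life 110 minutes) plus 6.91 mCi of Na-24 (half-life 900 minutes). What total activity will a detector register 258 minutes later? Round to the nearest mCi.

F-18: 37.2 × (1/2)^(258/110) = 37.2 × (1/2)^2.3455 ≈ 7.3197 mCi.
Na-24: 6.91 × (1/2)^(258/900) = 6.91 × (1/2)^0.28667 ≈ 5.6648 mCi.
Total = 7.3197 + 5.6648 ≈ 12.984 mCi.

13 mCi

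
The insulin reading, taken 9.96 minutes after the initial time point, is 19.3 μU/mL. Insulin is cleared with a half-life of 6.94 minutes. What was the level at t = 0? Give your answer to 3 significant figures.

Number of half-lives elapsed: n = 9.96/6.94 ≈ 1.4352.
A₀ = A × 2^n = 19.3 × 2^1.4352 = 19.3 × 2.7041 ≈ 52.189 μU/mL.

52.2 μU/mL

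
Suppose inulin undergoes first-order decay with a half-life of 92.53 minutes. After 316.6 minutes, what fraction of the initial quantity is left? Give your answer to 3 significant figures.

0.0933

n = 316.6/92.53 ≈ 3.4216 half-lives.
Fraction remaining = (1/2)^3.4216 ≈ 0.093325.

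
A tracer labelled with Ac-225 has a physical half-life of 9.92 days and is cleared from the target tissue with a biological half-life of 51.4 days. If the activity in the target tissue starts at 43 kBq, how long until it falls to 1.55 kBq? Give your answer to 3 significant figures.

39.9 days

1/t_eff = 1/t_phys + 1/t_biol = 1/9.92 + 1/51.4 = 0.12026 per day.
t_eff = 9.92 × 51.4 / (9.92 + 51.4) ≈ 8.3152 days.
n = log₂(43/1.55) ≈ 4.794; t = 4.794 × 8.3152 ≈ 39.863 days.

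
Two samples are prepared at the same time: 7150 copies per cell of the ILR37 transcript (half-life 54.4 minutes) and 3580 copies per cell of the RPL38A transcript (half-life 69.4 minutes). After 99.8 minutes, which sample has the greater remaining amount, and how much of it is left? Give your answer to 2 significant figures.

ILR37 transcript, 2000 copies per cell

ILR37 transcript: 7150 × (1/2)^1.8346 ≈ 2004.7 copies per cell.
RPL38A transcript: 3580 × (1/2)^1.438 ≈ 1321.3 copies per cell.
ILR37 transcript has more remaining, at ≈ 2004.7 copies per cell.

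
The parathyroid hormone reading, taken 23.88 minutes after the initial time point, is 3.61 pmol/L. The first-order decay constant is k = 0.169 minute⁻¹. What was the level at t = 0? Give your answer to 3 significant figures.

204 pmol/L

t½ = ln 2 / k = 0.69315 / 0.169 ≈ 4.1015 minutes.
Number of half-lives elapsed: n = 23.88/4.1015 ≈ 5.8223.
A₀ = A × 2^n = 3.61 × 2^5.8223 = 3.61 × 56.584 ≈ 204.27 pmol/L.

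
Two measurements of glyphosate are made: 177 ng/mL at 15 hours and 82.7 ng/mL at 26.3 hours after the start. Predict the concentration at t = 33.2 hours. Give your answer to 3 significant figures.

52.0 ng/mL

Over Δt = 26.3 − 15 = 11.3 hours, the level fell by a factor of 177/82.7 ≈ 2.1403.
n = log₂(2.1403) ≈ 1.0978 half-lives, so t½ = 11.3/1.0978 ≈ 10.293 hours.
From t = 26.3 to t = 33.2: 82.7 × (1/2)^((33.2−26.3)/10.293) ≈ 51.966 ng/mL.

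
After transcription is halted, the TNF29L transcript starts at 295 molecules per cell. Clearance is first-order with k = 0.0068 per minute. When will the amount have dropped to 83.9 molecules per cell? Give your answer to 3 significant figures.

185 minutes

t½ = ln 2 / k = 0.69315 / 0.0068 ≈ 101.93 minutes.
Fraction remaining = 83.9/295 ≈ 0.28441.
n = log₂(295/83.9) = ln(3.5161)/ln 2 ≈ 1.814 half-lives.
t = n × t½ = 1.814 × 101.93 ≈ 184.9 minutes.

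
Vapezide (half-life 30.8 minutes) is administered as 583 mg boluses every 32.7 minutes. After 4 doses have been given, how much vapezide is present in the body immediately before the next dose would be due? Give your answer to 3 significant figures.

The 4 doses were given 130.8, 98.1, 65.4, 32.7 minutes ago.
Total = 583·(1/2)^(130.8/30.8) + 583·(1/2)^(98.1/30.8) + 583·(1/2)^(65.4/30.8) + 583·(1/2)^(32.7/30.8)
      = 30.709 + 64.102 + 133.8 + 279.3 ≈ 507.91 mg.

508 mg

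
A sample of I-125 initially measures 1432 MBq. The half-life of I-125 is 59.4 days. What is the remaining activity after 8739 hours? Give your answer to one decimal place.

Convert the elapsed time: 8739 hours = 364.125 days.
Number of half-lives: n = 364.125/59.4 ≈ 6.1301.
Remaining = 1432 × (1/2)^6.1301 = 1432 × 0.014278 ≈ 20.446 MBq.

20.4 MBq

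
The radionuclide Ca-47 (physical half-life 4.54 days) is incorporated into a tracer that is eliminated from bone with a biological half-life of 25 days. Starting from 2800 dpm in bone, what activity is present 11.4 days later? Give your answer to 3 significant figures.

1/t_eff = 1/t_phys + 1/t_biol = 1/4.54 + 1/25 = 0.26026 per day.
t_eff = 4.54 × 25 / (4.54 + 25) ≈ 3.8422 days.
Remaining = 2800 × (1/2)^(11.4/3.8422) = 2800 × (1/2)^2.967 ≈ 358.09 dpm.

358 dpm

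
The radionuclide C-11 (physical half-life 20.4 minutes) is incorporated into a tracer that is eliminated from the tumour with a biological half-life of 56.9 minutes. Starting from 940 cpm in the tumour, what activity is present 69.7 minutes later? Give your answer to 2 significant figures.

1/t_eff = 1/t_phys + 1/t_biol = 1/20.4 + 1/56.9 = 0.066594 per minute.
t_eff = 20.4 × 56.9 / (20.4 + 56.9) ≈ 15.016 minutes.
Remaining = 940 × (1/2)^(69.7/15.016) = 940 × (1/2)^4.6416 ≈ 37.658 cpm.

38 cpm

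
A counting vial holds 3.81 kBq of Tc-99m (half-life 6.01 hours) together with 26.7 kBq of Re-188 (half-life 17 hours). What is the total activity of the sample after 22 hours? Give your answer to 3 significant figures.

Tc-99m: 3.81 × (1/2)^(22/6.01) = 3.81 × (1/2)^3.6606 ≈ 0.30129 kBq.
Re-188: 26.7 × (1/2)^(22/17) = 26.7 × (1/2)^1.2941 ≈ 10.888 kBq.
Total = 0.30129 + 10.888 ≈ 11.189 kBq.

11.2 kBq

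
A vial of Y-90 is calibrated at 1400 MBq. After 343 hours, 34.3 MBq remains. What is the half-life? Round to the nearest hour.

64 hours

A/A₀ = 34.3/1400 ≈ 0.0245.
n = log₂(40.816) ≈ 5.3511 half-lives elapsed in 343 hours.
t½ = 343/5.3511 ≈ 64.099 hours.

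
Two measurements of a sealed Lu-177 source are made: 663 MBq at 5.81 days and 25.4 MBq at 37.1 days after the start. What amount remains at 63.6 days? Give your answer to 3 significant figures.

1.60 MBq

Over Δt = 37.1 − 5.81 = 31.29 days, the level fell by a factor of 663/25.4 ≈ 26.102.
n = log₂(26.102) ≈ 4.7061 half-lives, so t½ = 31.29/4.7061 ≈ 6.6488 days.
From t = 37.1 to t = 63.6: 25.4 × (1/2)^((63.6−37.1)/6.6488) ≈ 1.6033 MBq.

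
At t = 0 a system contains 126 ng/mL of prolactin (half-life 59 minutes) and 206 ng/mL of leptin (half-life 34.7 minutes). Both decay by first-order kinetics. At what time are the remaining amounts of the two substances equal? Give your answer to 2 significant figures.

60 minutes

Set 126·(1/2)^(t/59) = 206·(1/2)^(t/34.7).
Taking log₂: log₂(126/206) = t·(1/59 − 1/34.7).
log₂(0.61165) = -0.70922; 1/59 − 1/34.7 = -0.011869.
t = -0.70922 / -0.011869 ≈ 59.753 minutes.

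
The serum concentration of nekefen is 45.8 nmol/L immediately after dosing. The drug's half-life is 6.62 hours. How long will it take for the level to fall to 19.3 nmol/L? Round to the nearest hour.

8 hours

Fraction remaining = 19.3/45.8 ≈ 0.4214.
n = log₂(45.8/19.3) = ln(2.3731)/ln 2 ≈ 1.2467 half-lives.
t = n × t½ = 1.2467 × 6.62 ≈ 8.2535 hours.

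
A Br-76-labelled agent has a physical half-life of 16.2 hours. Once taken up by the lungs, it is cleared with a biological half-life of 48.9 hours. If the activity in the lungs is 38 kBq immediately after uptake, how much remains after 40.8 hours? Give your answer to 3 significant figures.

1/t_eff = 1/t_phys + 1/t_biol = 1/16.2 + 1/48.9 = 0.082178 per hour.
t_eff = 16.2 × 48.9 / (16.2 + 48.9) ≈ 12.169 hours.
Remaining = 38 × (1/2)^(40.8/12.169) = 38 × (1/2)^3.3529 ≈ 3.7194 kBq.

3.72 kBq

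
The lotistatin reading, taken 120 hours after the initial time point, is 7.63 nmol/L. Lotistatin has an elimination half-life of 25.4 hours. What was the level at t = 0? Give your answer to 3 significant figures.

202 nmol/L

Number of half-lives elapsed: n = 120/25.4 ≈ 4.7244.
A₀ = A × 2^n = 7.63 × 2^4.7244 = 7.63 × 26.436 ≈ 201.7 nmol/L.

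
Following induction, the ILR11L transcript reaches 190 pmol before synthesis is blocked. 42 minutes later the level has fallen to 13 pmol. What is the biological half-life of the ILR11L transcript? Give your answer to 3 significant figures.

A/A₀ = 13/190 ≈ 0.068421.
n = log₂(14.615) ≈ 3.8694 half-lives elapsed in 42 minutes.
t½ = 42/3.8694 ≈ 10.854 minutes.

10.9 minutes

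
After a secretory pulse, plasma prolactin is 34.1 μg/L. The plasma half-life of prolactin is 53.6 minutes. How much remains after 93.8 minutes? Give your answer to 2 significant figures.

Number of half-lives: n = 93.8/53.6 ≈ 1.75.
Remaining = 34.1 × (1/2)^1.75 = 34.1 × 0.2973 ≈ 10.138 μg/L.

10 μg/L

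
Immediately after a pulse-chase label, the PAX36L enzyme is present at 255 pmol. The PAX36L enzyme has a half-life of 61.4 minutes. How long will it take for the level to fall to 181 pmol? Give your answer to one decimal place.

30.4 minutes

Fraction remaining = 181/255 ≈ 0.7098.
n = log₂(255/181) = ln(1.4088)/ln 2 ≈ 0.49451 half-lives.
t = n × t½ = 0.49451 × 61.4 ≈ 30.363 minutes.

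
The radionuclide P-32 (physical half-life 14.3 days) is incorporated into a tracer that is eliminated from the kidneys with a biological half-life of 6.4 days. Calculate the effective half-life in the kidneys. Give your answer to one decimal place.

1/t_eff = 1/t_phys + 1/t_biol = 1/14.3 + 1/6.4 = 0.22618 per day.
t_eff = 14.3 × 6.4 / (14.3 + 6.4) ≈ 4.4213 days.

4.4 days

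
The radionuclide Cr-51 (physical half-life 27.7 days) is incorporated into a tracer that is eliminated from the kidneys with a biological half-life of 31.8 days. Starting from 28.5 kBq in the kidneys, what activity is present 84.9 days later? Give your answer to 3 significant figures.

1/t_eff = 1/t_phys + 1/t_biol = 1/27.7 + 1/31.8 = 0.067548 per day.
t_eff = 27.7 × 31.8 / (27.7 + 31.8) ≈ 14.804 days.
Remaining = 28.5 × (1/2)^(84.9/14.804) = 28.5 × (1/2)^5.7348 ≈ 0.53518 kBq.

0.535 kBq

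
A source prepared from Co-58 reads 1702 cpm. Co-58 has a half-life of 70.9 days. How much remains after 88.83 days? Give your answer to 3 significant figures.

714 cpm

Number of half-lives: n = 88.83/70.9 ≈ 1.2529.
Remaining = 1702 × (1/2)^1.2529 = 1702 × 0.41961 ≈ 714.17 cpm.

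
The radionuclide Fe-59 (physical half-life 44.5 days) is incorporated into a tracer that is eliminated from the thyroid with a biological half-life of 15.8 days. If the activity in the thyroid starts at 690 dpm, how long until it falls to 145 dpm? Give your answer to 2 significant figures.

1/t_eff = 1/t_phys + 1/t_biol = 1/44.5 + 1/15.8 = 0.085763 per day.
t_eff = 44.5 × 15.8 / (44.5 + 15.8) ≈ 11.66 days.
n = log₂(690/145) ≈ 2.2505; t = 2.2505 × 11.66 ≈ 26.241 days.

26 days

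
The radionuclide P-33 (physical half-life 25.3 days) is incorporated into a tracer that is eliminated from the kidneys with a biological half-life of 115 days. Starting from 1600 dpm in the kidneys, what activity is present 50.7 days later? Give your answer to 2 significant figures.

290 dpm

1/t_eff = 1/t_phys + 1/t_biol = 1/25.3 + 1/115 = 0.048221 per day.
t_eff = 25.3 × 115 / (25.3 + 115) ≈ 20.738 days.
Remaining = 1600 × (1/2)^(50.7/20.738) = 1600 × (1/2)^2.4448 ≈ 293.87 dpm.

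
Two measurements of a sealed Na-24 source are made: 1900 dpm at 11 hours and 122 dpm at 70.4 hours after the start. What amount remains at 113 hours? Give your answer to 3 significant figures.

17.0 dpm

Over Δt = 70.4 − 11 = 59.4 hours, the level fell by a factor of 1900/122 ≈ 15.574.
n = log₂(15.574) ≈ 3.961 half-lives, so t½ = 59.4/3.961 ≈ 14.996 hours.
From t = 70.4 to t = 113: 122 × (1/2)^((113−70.4)/14.996) ≈ 17.03 dpm.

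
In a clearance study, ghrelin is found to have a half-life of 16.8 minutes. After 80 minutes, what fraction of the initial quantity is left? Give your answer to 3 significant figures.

n = 80/16.8 ≈ 4.7619 half-lives.
Fraction remaining = (1/2)^4.7619 ≈ 0.036857.

0.0369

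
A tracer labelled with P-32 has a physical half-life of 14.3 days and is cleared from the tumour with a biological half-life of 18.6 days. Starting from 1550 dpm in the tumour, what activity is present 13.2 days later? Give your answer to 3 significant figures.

1/t_eff = 1/t_phys + 1/t_biol = 1/14.3 + 1/18.6 = 0.12369 per day.
t_eff = 14.3 × 18.6 / (14.3 + 18.6) ≈ 8.0845 days.
Remaining = 1550 × (1/2)^(13.2/8.0845) = 1550 × (1/2)^1.6328 ≈ 499.83 dpm.

500 dpm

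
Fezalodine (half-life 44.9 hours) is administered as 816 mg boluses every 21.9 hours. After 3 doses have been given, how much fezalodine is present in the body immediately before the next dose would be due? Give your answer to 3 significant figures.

1290 mg

The 3 doses were given 65.7, 43.8, 21.9 hours ago.
Total = 816·(1/2)^(65.7/44.9) + 816·(1/2)^(43.8/44.9) + 816·(1/2)^(21.9/44.9)
      = 295.94 + 414.99 + 581.92 ≈ 1292.8 mg.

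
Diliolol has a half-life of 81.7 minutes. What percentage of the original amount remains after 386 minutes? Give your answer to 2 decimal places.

3.78%

n = 386/81.7 ≈ 4.7246 half-lives.
Fraction remaining = (1/2)^4.7246 ≈ 0.037823, i.e. 3.7823%.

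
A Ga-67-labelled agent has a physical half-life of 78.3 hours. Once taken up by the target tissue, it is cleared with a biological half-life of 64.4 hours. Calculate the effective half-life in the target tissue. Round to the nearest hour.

1/t_eff = 1/t_phys + 1/t_biol = 1/78.3 + 1/64.4 = 0.028299 per hour.
t_eff = 78.3 × 64.4 / (78.3 + 64.4) ≈ 35.337 hours.

35 hours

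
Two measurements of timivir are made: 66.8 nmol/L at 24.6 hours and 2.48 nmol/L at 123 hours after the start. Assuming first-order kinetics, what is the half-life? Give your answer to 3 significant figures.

Over Δt = 123 − 24.6 = 98.4 hours, the level fell by a factor of 66.8/2.48 ≈ 26.935.
n = log₂(26.935) ≈ 4.7514 half-lives, so t½ = 98.4/4.7514 ≈ 20.71 hours.

20.7 hours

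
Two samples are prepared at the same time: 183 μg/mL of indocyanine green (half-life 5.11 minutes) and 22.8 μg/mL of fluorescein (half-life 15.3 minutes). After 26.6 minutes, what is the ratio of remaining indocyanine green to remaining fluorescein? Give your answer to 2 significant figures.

indocyanine green: 183 × (1/2)^(26.6/5.11) = 183 × (1/2)^5.2055 ≈ 4.9596 μg/mL.
fluorescein: 22.8 × (1/2)^(26.6/15.3) = 22.8 × (1/2)^1.7386 ≈ 6.8324 μg/mL.
Ratio ≈ 4.9596 / 6.8324 ≈ 0.72589.

0.73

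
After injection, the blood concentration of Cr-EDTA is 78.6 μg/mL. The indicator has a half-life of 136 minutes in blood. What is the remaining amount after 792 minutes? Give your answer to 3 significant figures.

1.39 μg/mL

Number of half-lives: n = 792/136 ≈ 5.8235.
Remaining = 78.6 × (1/2)^5.8235 = 78.6 × 0.017658 ≈ 1.3879 μg/mL.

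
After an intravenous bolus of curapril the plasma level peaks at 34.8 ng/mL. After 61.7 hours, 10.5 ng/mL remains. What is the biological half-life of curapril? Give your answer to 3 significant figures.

35.7 hours

A/A₀ = 10.5/34.8 ≈ 0.30172.
n = log₂(3.3143) ≈ 1.7287 half-lives elapsed in 61.7 hours.
t½ = 61.7/1.7287 ≈ 35.692 hours.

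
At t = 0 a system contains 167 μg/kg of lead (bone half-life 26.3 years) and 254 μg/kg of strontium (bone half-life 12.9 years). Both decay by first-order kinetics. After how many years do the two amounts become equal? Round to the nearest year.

Set 167·(1/2)^(t/26.3) = 254·(1/2)^(t/12.9).
Taking log₂: log₂(167/254) = t·(1/26.3 − 1/12.9).
log₂(0.65748) = -0.60498; 1/26.3 − 1/12.9 = -0.039497.
t = -0.60498 / -0.039497 ≈ 15.317 years.

15 years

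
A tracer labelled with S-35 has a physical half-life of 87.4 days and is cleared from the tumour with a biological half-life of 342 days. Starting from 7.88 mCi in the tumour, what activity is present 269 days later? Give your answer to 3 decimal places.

0.541 mCi

1/t_eff = 1/t_phys + 1/t_biol = 1/87.4 + 1/342 = 0.014366 per day.
t_eff = 87.4 × 342 / (87.4 + 342) ≈ 69.611 days.
Remaining = 7.88 × (1/2)^(269/69.611) = 7.88 × (1/2)^3.8644 ≈ 0.54105 mCi.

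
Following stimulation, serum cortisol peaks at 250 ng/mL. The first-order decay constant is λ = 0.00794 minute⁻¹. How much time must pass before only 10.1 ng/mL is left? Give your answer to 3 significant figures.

404 minutes

t½ = ln 2 / λ = 0.69315 / 0.00794 ≈ 87.298 minutes.
Fraction remaining = 10.1/250 ≈ 0.0404.
n = log₂(250/10.1) = ln(24.752)/ln 2 ≈ 4.6295 half-lives.
t = n × t½ = 4.6295 × 87.298 ≈ 404.15 minutes.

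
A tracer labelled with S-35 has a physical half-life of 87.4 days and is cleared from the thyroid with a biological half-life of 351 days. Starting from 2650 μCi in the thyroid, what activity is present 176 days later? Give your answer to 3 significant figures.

464 μCi

1/t_eff = 1/t_phys + 1/t_biol = 1/87.4 + 1/351 = 0.014291 per day.
t_eff = 87.4 × 351 / (87.4 + 351) ≈ 69.976 days.
Remaining = 2650 × (1/2)^(176/69.976) = 2650 × (1/2)^2.5152 ≈ 463.56 μCi.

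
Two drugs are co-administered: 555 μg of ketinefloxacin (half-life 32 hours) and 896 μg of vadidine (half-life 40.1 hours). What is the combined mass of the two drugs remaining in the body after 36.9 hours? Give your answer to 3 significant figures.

723 μg

ketinefloxacin: 555 × (1/2)^(36.9/32) = 555 × (1/2)^1.1531 ≈ 249.56 μg.
vadidine: 896 × (1/2)^(36.9/40.1) = 896 × (1/2)^0.9202 ≈ 473.48 μg.
Total = 249.56 + 473.48 ≈ 723.03 μg.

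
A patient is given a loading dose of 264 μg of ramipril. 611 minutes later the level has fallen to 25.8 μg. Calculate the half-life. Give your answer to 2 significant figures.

A/A₀ = 25.8/264 ≈ 0.097727.
n = log₂(10.233) ≈ 3.3551 half-lives elapsed in 611 minutes.
t½ = 611/3.3551 ≈ 182.11 minutes.

180 minutes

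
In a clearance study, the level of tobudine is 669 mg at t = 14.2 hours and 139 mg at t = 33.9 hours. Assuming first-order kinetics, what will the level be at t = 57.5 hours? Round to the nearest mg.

Over Δt = 33.9 − 14.2 = 19.7 hours, the level fell by a factor of 669/139 ≈ 4.8129.
n = log₂(4.8129) ≈ 2.2669 half-lives, so t½ = 19.7/2.2669 ≈ 8.6902 hours.
From t = 33.9 to t = 57.5: 139 × (1/2)^((57.5−33.9)/8.6902) ≈ 21.16 mg.

21 mg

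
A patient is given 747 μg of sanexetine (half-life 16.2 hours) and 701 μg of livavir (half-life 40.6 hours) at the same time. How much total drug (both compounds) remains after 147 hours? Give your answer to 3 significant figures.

58.4 μg

sanexetine: 747 × (1/2)^(147/16.2) = 747 × (1/2)^9.0741 ≈ 1.386 μg.
livavir: 701 × (1/2)^(147/40.6) = 701 × (1/2)^3.6207 ≈ 56.988 μg.
Total = 1.386 + 56.988 ≈ 58.374 μg.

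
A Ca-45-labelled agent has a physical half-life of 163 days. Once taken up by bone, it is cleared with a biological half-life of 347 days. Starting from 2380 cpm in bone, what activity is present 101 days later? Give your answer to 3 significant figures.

1/t_eff = 1/t_phys + 1/t_biol = 1/163 + 1/347 = 0.0090168 per day.
t_eff = 163 × 347 / (163 + 347) ≈ 110.9 days.
Remaining = 2380 × (1/2)^(101/110.9) = 2380 × (1/2)^0.9107 ≈ 1266 cpm.

1270 cpm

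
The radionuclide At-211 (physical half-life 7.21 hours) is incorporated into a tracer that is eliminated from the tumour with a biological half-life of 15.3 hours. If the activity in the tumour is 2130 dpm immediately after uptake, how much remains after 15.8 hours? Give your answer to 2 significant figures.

1/t_eff = 1/t_phys + 1/t_biol = 1/7.21 + 1/15.3 = 0.20406 per hour.
t_eff = 7.21 × 15.3 / (7.21 + 15.3) ≈ 4.9006 hours.
Remaining = 2130 × (1/2)^(15.8/4.9006) = 2130 × (1/2)^3.2241 ≈ 227.95 dpm.

230 dpm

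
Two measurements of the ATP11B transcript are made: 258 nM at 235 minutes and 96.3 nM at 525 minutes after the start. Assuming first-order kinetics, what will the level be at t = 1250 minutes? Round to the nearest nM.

8 nM

Over Δt = 525 − 235 = 290 minutes, the level fell by a factor of 258/96.3 ≈ 2.6791.
n = log₂(2.6791) ≈ 1.4218 half-lives, so t½ = 290/1.4218 ≈ 203.97 minutes.
From t = 525 to t = 1250: 96.3 × (1/2)^((1250−525)/203.97) ≈ 8.1968 nM.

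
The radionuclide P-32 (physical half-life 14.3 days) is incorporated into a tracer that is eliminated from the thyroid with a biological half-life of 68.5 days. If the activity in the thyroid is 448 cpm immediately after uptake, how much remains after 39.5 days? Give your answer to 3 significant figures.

44.3 cpm

1/t_eff = 1/t_phys + 1/t_biol = 1/14.3 + 1/68.5 = 0.084529 per day.
t_eff = 14.3 × 68.5 / (14.3 + 68.5) ≈ 11.83 days.
Remaining = 448 × (1/2)^(39.5/11.83) = 448 × (1/2)^3.3389 ≈ 44.277 cpm.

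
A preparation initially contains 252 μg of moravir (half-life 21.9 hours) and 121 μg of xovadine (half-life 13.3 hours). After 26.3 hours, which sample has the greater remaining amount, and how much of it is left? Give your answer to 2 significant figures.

moravir: 252 × (1/2)^1.2009 ≈ 109.62 μg.
xovadine: 121 × (1/2)^1.9774 ≈ 30.727 μg.
Moravir has more remaining, at ≈ 109.62 μg.

moravir, 110 μg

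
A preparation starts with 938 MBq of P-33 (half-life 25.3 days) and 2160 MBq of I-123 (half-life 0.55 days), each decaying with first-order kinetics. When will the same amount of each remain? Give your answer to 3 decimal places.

Set 938·(1/2)^(t/25.3) = 2160·(1/2)^(t/0.55).
Taking log₂: log₂(938/2160) = t·(1/25.3 − 1/0.55).
log₂(0.43426) = -1.2034; 1/25.3 − 1/0.55 = -1.7787.
t = -1.2034 / -1.7787 ≈ 0.67656 days.

0.677 days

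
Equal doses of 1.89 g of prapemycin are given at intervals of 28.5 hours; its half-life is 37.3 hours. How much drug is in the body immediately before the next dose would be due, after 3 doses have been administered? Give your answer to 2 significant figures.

2.2 g

The 3 doses were given 85.5, 57, 28.5 hours ago.
Total = 1.89·(1/2)^(85.5/37.3) + 1.89·(1/2)^(57/37.3) + 1.89·(1/2)^(28.5/37.3)
      = 0.38586 + 0.6553 + 1.1129 ≈ 2.1541 g.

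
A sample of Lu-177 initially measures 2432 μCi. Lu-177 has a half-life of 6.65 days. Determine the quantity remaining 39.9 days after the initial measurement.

38 μCi

Elapsed time is 6 half-lives (39.9/6.65).
Each half-life halves the amount: 2432 × (1/2)^6 = 2432/64 = 38 μCi.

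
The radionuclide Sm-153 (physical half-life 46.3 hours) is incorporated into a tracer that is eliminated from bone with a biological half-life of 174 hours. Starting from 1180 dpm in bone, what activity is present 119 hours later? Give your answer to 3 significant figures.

124 dpm

1/t_eff = 1/t_phys + 1/t_biol = 1/46.3 + 1/174 = 0.027345 per hour.
t_eff = 46.3 × 174 / (46.3 + 174) ≈ 36.569 hours.
Remaining = 1180 × (1/2)^(119/36.569) = 1180 × (1/2)^3.2541 ≈ 123.68 dpm.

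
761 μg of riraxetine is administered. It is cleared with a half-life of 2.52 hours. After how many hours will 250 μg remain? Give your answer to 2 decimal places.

Fraction remaining = 250/761 ≈ 0.32852.
n = log₂(761/250) = ln(3.044)/ln 2 ≈ 1.606 half-lives.
t = n × t½ = 1.606 × 2.52 ≈ 4.047 hours.

4.05 hours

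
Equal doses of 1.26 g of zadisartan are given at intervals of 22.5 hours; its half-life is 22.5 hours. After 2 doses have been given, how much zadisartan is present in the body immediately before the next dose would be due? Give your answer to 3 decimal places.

0.945 g

The 2 doses were given 45, 22.5 hours ago.
Total = 1.26·(1/2)^(45/22.5) + 1.26·(1/2)^(22.5/22.5)
      = 0.315 + 0.63 ≈ 0.945 g.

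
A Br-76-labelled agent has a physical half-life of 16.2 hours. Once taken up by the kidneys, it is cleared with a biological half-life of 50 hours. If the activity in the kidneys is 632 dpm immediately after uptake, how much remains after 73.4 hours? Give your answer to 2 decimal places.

1/t_eff = 1/t_phys + 1/t_biol = 1/16.2 + 1/50 = 0.081728 per hour.
t_eff = 16.2 × 50 / (16.2 + 50) ≈ 12.236 hours.
Remaining = 632 × (1/2)^(73.4/12.236) = 632 × (1/2)^5.9989 ≈ 9.8828 dpm.

9.88 dpm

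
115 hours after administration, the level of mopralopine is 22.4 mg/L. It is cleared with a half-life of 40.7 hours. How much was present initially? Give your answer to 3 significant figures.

Number of half-lives elapsed: n = 115/40.7 ≈ 2.8256.
A₀ = A × 2^n = 22.4 × 2^2.8256 = 22.4 × 7.0889 ≈ 158.79 mg/L.

159 mg/L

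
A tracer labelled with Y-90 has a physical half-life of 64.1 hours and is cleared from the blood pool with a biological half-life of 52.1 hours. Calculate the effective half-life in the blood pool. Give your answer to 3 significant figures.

1/t_eff = 1/t_phys + 1/t_biol = 1/64.1 + 1/52.1 = 0.034794 per hour.
t_eff = 64.1 × 52.1 / (64.1 + 52.1) ≈ 28.74 hours.

28.7 hours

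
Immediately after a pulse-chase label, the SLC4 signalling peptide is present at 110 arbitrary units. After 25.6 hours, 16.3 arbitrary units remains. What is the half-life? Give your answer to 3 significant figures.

A/A₀ = 16.3/110 ≈ 0.14818.
n = log₂(6.7485) ≈ 2.7546 half-lives elapsed in 25.6 hours.
t½ = 25.6/2.7546 ≈ 9.2937 hours.

9.29 hours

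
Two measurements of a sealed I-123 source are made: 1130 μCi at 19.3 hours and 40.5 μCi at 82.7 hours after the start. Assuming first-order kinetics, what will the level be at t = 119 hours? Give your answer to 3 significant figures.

6.02 μCi

Over Δt = 82.7 − 19.3 = 63.4 hours, the level fell by a factor of 1130/40.5 ≈ 27.901.
n = log₂(27.901) ≈ 4.8023 half-lives, so t½ = 63.4/4.8023 ≈ 13.202 hours.
From t = 82.7 to t = 119: 40.5 × (1/2)^((119−82.7)/13.202) ≈ 6.0222 μCi.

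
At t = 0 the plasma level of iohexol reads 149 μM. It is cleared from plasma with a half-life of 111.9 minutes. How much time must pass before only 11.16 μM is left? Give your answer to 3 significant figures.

Fraction remaining = 11.16/149 ≈ 0.074899.
n = log₂(149/11.16) = ln(13.351)/ln 2 ≈ 3.7389 half-lives.
t = n × t½ = 3.7389 × 111.9 ≈ 418.38 minutes.

418 minutes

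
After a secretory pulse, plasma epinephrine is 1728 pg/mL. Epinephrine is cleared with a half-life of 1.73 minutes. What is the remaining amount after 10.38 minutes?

Elapsed time is 6 half-lives (10.38/1.73).
Each half-life halves the amount: 1728 × (1/2)^6 = 1728/64 = 27 pg/mL.

27 pg/mL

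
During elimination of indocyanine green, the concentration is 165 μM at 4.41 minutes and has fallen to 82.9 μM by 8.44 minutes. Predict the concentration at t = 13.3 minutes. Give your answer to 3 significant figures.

Over Δt = 8.44 − 4.41 = 4.03 minutes, the level fell by a factor of 165/82.9 ≈ 1.9903.
n = log₂(1.9903) ≈ 0.99302 half-lives, so t½ = 4.03/0.99302 ≈ 4.0583 minutes.
From t = 8.44 to t = 13.3: 82.9 × (1/2)^((13.3−8.44)/4.0583) ≈ 36.146 μM.

36.1 μM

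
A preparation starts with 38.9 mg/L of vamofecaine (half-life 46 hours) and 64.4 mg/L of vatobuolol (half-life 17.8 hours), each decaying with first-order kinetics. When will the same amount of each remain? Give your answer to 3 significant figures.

Set 38.9·(1/2)^(t/46) = 64.4·(1/2)^(t/17.8).
Taking log₂: log₂(38.9/64.4) = t·(1/46 − 1/17.8).
log₂(0.60404) = -0.72729; 1/46 − 1/17.8 = -0.034441.
t = -0.72729 / -0.034441 ≈ 21.117 hours.

21.1 hours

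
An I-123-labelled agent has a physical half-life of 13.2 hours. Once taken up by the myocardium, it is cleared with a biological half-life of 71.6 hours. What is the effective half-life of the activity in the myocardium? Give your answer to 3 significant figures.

1/t_eff = 1/t_phys + 1/t_biol = 1/13.2 + 1/71.6 = 0.089724 per hour.
t_eff = 13.2 × 71.6 / (13.2 + 71.6) ≈ 11.145 hours.

11.1 hours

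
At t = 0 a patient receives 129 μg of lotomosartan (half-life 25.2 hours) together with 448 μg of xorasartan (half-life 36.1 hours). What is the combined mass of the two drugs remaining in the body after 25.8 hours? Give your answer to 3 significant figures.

lotomosartan: 129 × (1/2)^(25.8/25.2) = 129 × (1/2)^1.0238 ≈ 63.444 μg.
xorasartan: 448 × (1/2)^(25.8/36.1) = 448 × (1/2)^0.71468 ≈ 272.98 μg.
Total = 63.444 + 272.98 ≈ 336.43 μg.

336 μg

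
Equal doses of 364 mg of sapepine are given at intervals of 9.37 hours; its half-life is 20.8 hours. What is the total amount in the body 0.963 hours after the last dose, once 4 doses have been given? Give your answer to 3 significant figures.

The 4 doses were given 29.073, 19.703, 10.333, 0.963 hours ago.
Total = 364·(1/2)^(29.073/20.8) + 364·(1/2)^(19.703/20.8) + 364·(1/2)^(10.333/20.8) + 364·(1/2)^(0.963/20.8)
      = 138.15 + 188.78 + 257.96 + 352.5 ≈ 937.39 mg.

937 mg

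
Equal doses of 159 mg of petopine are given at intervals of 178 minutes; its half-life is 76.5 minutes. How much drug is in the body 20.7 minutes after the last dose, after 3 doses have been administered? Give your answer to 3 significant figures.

The 3 doses were given 376.7, 198.7, 20.7 minutes ago.
Total = 159·(1/2)^(376.7/76.5) + 159·(1/2)^(198.7/76.5) + 159·(1/2)^(20.7/76.5)
      = 5.2369 + 26.273 + 131.81 ≈ 163.32 mg.

163 mg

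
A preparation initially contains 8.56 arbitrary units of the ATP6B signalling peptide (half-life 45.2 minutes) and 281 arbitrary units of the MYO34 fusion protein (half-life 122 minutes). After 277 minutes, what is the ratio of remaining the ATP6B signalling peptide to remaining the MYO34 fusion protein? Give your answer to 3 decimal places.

ATP6B signalling peptide: 8.56 × (1/2)^(277/45.2) = 8.56 × (1/2)^6.1283 ≈ 0.12237 arbitrary units.
MYO34 fusion protein: 281 × (1/2)^(277/122) = 281 × (1/2)^2.2705 ≈ 58.24 arbitrary units.
Ratio ≈ 0.12237 / 58.24 ≈ 0.0021011.

0.002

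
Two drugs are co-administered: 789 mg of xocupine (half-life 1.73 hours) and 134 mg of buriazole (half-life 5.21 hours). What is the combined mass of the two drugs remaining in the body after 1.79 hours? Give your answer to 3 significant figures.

491 mg

xocupine: 789 × (1/2)^(1.79/1.73) = 789 × (1/2)^1.0347 ≈ 385.13 mg.
buriazole: 134 × (1/2)^(1.79/5.21) = 134 × (1/2)^0.34357 ≈ 105.6 mg.
Total = 385.13 + 105.6 ≈ 490.73 mg.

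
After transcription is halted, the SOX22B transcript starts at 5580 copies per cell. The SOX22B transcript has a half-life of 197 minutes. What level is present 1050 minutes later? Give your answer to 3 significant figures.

Number of half-lives: n = 1050/197 ≈ 5.3299.
Remaining = 5580 × (1/2)^5.3299 = 5580 × 0.024861 ≈ 138.73 copies per cell.

139 copies per cell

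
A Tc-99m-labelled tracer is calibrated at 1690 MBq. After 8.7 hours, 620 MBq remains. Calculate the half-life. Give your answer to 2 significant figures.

6.0 hours

A/A₀ = 620/1690 ≈ 0.36686.
n = log₂(2.7258) ≈ 1.4467 half-lives elapsed in 8.7 hours.
t½ = 8.7/1.4467 ≈ 6.0138 hours.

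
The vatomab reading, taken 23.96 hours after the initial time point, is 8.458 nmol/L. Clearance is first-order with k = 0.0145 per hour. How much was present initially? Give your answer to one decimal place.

t½ = ln 2 / k = 0.69315 / 0.0145 ≈ 47.803 hours.
Number of half-lives elapsed: n = 23.96/47.803 ≈ 0.50122.
A₀ = A × 2^n = 8.458 × 2^0.50122 = 8.458 × 1.4154 ≈ 11.972 nmol/L.

12.0 nmol/L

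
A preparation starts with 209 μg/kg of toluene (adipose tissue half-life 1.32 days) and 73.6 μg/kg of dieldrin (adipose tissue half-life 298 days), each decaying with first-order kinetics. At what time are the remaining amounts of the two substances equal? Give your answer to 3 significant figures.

Set 209·(1/2)^(t/1.32) = 73.6·(1/2)^(t/298).
Taking log₂: log₂(209/73.6) = t·(1/1.32 − 1/298).
log₂(2.8397) = 1.5057; 1/1.32 − 1/298 = 0.75422.
t = 1.5057 / 0.75422 ≈ 1.9964 days.

2.00 days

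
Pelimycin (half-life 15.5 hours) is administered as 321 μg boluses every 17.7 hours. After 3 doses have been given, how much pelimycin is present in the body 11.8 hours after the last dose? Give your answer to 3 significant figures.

314 μg

The 3 doses were given 47.2, 29.5, 11.8 hours ago.
Total = 321·(1/2)^(47.2/15.5) + 321·(1/2)^(29.5/15.5) + 321·(1/2)^(11.8/15.5)
      = 38.888 + 85.818 + 189.38 ≈ 314.09 μg.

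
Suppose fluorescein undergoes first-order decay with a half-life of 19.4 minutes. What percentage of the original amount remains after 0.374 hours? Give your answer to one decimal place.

44.9%

0.374 hours = 22.44 minutes.
n = 22.44/19.4 ≈ 1.1567 half-lives.
Fraction remaining = (1/2)^1.1567 ≈ 0.44854, i.e. 44.854%.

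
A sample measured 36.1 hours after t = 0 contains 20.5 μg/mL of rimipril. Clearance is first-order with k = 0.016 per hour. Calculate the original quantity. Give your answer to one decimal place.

t½ = ln 2 / k = 0.69315 / 0.016 ≈ 43.322 hours.
Number of half-lives elapsed: n = 36.1/43.322 ≈ 0.8333.
A₀ = A × 2^n = 20.5 × 2^0.8333 = 20.5 × 1.7818 ≈ 36.526 μg/mL.

36.5 μg/mL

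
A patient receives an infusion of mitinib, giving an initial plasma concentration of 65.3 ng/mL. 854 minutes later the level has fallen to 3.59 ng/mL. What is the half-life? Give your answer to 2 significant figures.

A/A₀ = 3.59/65.3 ≈ 0.054977.
n = log₂(18.189) ≈ 4.185 half-lives elapsed in 854 minutes.
t½ = 854/4.185 ≈ 204.06 minutes.

200 minutes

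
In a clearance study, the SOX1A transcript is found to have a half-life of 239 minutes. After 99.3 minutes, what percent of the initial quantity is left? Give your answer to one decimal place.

75.0%

n = 99.3/239 ≈ 0.41548 half-lives.
Fraction remaining = (1/2)^0.41548 ≈ 0.74977, i.e. 74.977%.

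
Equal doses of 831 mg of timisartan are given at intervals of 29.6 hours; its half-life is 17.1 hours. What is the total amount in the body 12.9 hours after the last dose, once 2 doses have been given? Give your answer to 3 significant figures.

641 mg

The 2 doses were given 42.5, 12.9 hours ago.
Total = 831·(1/2)^(42.5/17.1) + 831·(1/2)^(12.9/17.1)
      = 148.4 + 492.62 ≈ 641.01 mg.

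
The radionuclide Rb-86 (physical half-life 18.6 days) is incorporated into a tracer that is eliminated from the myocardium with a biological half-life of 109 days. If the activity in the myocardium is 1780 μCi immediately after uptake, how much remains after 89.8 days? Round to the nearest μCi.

1/t_eff = 1/t_phys + 1/t_biol = 1/18.6 + 1/109 = 0.062938 per day.
t_eff = 18.6 × 109 / (18.6 + 109) ≈ 15.889 days.
Remaining = 1780 × (1/2)^(89.8/15.889) = 1780 × (1/2)^5.6518 ≈ 35.404 μCi.

35 μCi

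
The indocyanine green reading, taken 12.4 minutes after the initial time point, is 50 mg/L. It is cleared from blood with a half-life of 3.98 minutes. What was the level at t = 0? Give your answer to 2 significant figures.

430 mg/L

Number of half-lives elapsed: n = 12.4/3.98 ≈ 3.1156.
A₀ = A × 2^n = 50 × 2^3.1156 = 50 × 8.6673 ≈ 433.36 mg/L.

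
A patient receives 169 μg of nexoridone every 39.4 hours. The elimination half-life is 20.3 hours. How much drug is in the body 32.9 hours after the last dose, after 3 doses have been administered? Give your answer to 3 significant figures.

73.0 μg

The 3 doses were given 111.7, 72.3, 32.9 hours ago.
Total = 169·(1/2)^(111.7/20.3) + 169·(1/2)^(72.3/20.3) + 169·(1/2)^(32.9/20.3)
      = 3.728 + 14.313 + 54.955 ≈ 72.997 μg.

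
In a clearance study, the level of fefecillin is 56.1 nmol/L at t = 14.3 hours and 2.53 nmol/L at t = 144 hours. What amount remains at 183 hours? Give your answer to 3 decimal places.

Over Δt = 144 − 14.3 = 129.7 hours, the level fell by a factor of 56.1/2.53 ≈ 22.174.
n = log₂(22.174) ≈ 4.4708 half-lives, so t½ = 129.7/4.4708 ≈ 29.011 hours.
From t = 144 to t = 183: 2.53 × (1/2)^((183−144)/29.011) ≈ 0.9964 nmol/L.

0.996 nmol/L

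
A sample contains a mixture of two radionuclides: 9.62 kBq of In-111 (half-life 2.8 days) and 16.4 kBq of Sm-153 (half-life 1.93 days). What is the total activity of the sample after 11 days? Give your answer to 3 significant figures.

In-111: 9.62 × (1/2)^(11/2.8) = 9.62 × (1/2)^3.9286 ≈ 0.63177 kBq.
Sm-153: 16.4 × (1/2)^(11/1.93) = 16.4 × (1/2)^5.6995 ≈ 0.31559 kBq.
Total = 0.63177 + 0.31559 ≈ 0.94736 kBq.

0.947 kBq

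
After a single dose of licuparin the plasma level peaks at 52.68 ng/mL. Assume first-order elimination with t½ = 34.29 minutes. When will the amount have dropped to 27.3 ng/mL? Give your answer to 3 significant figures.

32.5 minutes

Fraction remaining = 27.3/52.68 ≈ 0.51822.
n = log₂(52.68/27.3) = ln(1.9297)/ln 2 ≈ 0.94835 half-lives.
t = n × t½ = 0.94835 × 34.29 ≈ 32.519 minutes.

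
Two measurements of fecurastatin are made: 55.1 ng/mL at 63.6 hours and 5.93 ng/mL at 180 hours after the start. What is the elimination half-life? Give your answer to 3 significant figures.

36.2 hours

Over Δt = 180 − 63.6 = 116.4 hours, the level fell by a factor of 55.1/5.93 ≈ 9.2917.
n = log₂(9.2917) ≈ 3.2159 half-lives, so t½ = 116.4/3.2159 ≈ 36.195 hours.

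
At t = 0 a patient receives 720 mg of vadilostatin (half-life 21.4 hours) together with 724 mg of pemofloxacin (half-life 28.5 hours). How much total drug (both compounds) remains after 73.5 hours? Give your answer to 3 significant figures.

vadilostatin: 720 × (1/2)^(73.5/21.4) = 720 × (1/2)^3.4346 ≈ 66.592 mg.
pemofloxacin: 724 × (1/2)^(73.5/28.5) = 724 × (1/2)^2.5789 ≈ 121.17 mg.
Total = 66.592 + 121.17 ≈ 187.76 mg.

188 mg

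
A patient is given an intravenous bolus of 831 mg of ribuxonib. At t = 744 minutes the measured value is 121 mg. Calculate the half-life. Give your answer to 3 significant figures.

268 minutes

A/A₀ = 121/831 ≈ 0.14561.
n = log₂(6.8678) ≈ 2.7798 half-lives elapsed in 744 minutes.
t½ = 744/2.7798 ≈ 267.64 minutes.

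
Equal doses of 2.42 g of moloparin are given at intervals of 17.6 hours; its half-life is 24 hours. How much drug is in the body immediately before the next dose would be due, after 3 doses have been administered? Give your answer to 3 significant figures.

2.86 g

The 3 doses were given 52.8, 35.2, 17.6 hours ago.
Total = 2.42·(1/2)^(52.8/24) + 2.42·(1/2)^(35.2/24) + 2.42·(1/2)^(17.6/24)
      = 0.52668 + 0.8756 + 1.4557 ≈ 2.8579 g.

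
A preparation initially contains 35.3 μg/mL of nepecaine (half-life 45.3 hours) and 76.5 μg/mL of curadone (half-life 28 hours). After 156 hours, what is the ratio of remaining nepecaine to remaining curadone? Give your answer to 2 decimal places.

nepecaine: 35.3 × (1/2)^(156/45.3) = 35.3 × (1/2)^3.4437 ≈ 3.2443 μg/mL.
curadone: 76.5 × (1/2)^(156/28) = 76.5 × (1/2)^5.5714 ≈ 1.6088 μg/mL.
Ratio ≈ 3.2443 / 1.6088 ≈ 2.0166.

2.02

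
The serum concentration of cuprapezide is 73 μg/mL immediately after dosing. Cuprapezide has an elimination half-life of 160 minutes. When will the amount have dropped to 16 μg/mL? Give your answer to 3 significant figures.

Fraction remaining = 16/73 ≈ 0.21918.
n = log₂(73/16) = ln(4.5625)/ln 2 ≈ 2.1898 half-lives.
t = n × t½ = 2.1898 × 160 ≈ 350.37 minutes.

350 minutes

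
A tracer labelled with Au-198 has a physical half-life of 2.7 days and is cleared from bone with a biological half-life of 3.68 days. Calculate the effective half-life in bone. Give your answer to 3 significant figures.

1.56 days

1/t_eff = 1/t_phys + 1/t_biol = 1/2.7 + 1/3.68 = 0.64211 per day.
t_eff = 2.7 × 3.68 / (2.7 + 3.68) ≈ 1.5574 days.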